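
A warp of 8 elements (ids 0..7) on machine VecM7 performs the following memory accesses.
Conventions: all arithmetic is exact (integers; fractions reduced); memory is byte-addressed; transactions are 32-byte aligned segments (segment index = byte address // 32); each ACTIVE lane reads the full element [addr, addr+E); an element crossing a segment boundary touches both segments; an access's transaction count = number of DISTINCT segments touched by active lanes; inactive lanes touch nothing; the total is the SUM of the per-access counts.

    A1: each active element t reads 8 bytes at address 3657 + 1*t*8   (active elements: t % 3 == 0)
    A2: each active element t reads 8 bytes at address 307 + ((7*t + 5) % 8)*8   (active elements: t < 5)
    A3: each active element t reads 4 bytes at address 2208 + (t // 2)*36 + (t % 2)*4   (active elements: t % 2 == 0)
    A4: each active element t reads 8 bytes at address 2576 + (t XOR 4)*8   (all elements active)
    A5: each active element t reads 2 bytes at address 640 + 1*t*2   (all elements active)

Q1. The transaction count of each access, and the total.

A1: 3 transactions
A2: 3 transactions
A3: 4 transactions
A4: 3 transactions
A5: 1 transaction

Answer: 3,3,4,3,1; total 14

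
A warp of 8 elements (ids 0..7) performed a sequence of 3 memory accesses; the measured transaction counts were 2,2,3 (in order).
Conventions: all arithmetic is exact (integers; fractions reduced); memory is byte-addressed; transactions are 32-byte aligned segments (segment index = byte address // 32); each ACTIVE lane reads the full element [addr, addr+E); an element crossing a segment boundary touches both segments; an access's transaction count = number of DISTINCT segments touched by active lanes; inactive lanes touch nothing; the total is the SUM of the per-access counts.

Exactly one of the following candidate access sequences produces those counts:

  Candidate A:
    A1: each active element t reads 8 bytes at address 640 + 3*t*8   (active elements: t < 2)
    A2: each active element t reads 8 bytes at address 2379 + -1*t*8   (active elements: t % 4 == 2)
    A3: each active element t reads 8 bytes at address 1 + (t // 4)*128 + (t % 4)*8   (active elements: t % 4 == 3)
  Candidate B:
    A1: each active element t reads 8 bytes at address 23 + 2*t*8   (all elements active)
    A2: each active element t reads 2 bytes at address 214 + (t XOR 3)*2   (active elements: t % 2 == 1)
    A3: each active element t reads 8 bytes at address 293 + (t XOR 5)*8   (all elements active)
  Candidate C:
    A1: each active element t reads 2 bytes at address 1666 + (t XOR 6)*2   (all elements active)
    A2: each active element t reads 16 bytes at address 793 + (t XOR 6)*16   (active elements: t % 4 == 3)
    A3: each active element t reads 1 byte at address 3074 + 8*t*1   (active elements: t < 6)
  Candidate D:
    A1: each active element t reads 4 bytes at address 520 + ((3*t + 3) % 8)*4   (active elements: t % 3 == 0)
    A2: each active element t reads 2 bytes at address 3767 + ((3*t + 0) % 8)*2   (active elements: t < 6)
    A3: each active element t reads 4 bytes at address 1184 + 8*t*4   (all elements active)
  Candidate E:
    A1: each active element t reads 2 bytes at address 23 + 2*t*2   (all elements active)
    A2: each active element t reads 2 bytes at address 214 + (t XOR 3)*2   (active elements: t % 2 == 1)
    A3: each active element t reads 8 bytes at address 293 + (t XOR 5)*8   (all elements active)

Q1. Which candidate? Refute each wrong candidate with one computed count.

A: A1 gives 1 transaction, not 2
B: A1 gives 5 transactions, not 2
C: A1 gives 1 transaction, not 2
D: A1 gives 1 transaction, not 2
E: all counts match (2,2,3)

Answer: E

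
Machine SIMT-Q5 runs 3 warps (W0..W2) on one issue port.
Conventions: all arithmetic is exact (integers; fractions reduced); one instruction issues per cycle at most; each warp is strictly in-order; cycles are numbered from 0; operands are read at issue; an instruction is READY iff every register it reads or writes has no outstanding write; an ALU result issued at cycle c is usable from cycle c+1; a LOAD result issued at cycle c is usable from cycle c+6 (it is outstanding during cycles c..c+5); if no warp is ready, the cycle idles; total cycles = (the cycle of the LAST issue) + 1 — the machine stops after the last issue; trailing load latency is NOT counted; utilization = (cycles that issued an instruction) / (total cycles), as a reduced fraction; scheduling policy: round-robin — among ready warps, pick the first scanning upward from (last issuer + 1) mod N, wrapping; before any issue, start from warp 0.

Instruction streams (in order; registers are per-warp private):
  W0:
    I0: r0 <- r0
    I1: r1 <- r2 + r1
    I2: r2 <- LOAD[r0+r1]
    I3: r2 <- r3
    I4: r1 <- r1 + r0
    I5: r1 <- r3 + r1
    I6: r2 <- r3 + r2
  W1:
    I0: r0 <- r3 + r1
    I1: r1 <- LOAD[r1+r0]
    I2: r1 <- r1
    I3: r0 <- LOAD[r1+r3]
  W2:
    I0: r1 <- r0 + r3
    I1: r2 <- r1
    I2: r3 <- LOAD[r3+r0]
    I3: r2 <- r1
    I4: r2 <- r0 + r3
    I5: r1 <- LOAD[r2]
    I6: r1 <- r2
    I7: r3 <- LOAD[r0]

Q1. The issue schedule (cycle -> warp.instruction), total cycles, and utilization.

cycle 0: W0.I0
cycle 1: W1.I0
cycle 2: W2.I0
cycle 3: W0.I1
cycle 4: W1.I1
cycle 5: W2.I1
cycle 6: W0.I2
cycle 7: W2.I2
cycle 8: W2.I3
cycle 9: idle
cycle 10: W1.I2
cycle 11: W1.I3
cycle 12: W0.I3
cycle 13: W2.I4
cycle 14: W0.I4
cycle 15: W2.I5
cycle 16: W0.I5
cycle 17: W0.I6
cycle 18: idle
cycle 19: idle
cycle 20: idle
cycle 21: W2.I6
cycle 22: W2.I7

Answer: 23 cycles, utilization 19/23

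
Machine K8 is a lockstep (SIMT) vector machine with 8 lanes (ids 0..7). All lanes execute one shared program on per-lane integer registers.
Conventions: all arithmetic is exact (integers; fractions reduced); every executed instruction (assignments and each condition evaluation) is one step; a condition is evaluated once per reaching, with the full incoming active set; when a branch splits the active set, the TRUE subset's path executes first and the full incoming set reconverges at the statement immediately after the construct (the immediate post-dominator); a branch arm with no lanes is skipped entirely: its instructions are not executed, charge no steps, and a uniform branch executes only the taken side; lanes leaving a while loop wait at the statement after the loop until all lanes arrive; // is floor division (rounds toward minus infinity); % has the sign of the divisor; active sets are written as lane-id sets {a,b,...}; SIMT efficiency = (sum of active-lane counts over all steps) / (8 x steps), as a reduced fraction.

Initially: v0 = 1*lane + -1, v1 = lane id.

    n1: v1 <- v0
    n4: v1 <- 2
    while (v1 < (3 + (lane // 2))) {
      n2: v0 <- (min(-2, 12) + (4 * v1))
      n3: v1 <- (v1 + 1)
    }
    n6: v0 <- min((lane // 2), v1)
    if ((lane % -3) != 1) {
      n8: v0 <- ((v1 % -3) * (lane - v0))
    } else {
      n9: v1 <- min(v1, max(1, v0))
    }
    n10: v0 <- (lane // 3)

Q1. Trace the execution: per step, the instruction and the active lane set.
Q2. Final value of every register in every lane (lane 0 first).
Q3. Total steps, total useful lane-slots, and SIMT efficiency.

step 0: v1 <- v0                     {0,1,2,3,4,5,6,7}
step 1: v1 <- 2                      {0,1,2,3,4,5,6,7}
step 2: eval (v1 < (3 + (lane // 2))) {0,1,2,3,4,5,6,7}
step 3: v0 <- (min(-2, 12) + (4 * v1)) {0,1,2,3,4,5,6,7}
step 4: v1 <- (v1 + 1)               {0,1,2,3,4,5,6,7}
step 5: eval (v1 < (3 + (lane // 2))) {0,1,2,3,4,5,6,7}
step 6: v0 <- (min(-2, 12) + (4 * v1)) {2,3,4,5,6,7}
step 7: v1 <- (v1 + 1)               {2,3,4,5,6,7}
step 8: eval (v1 < (3 + (lane // 2))) {2,3,4,5,6,7}
step 9: v0 <- (min(-2, 12) + (4 * v1)) {4,5,6,7}
step 10: v1 <- (v1 + 1)               {4,5,6,7}
step 11: eval (v1 < (3 + (lane // 2))) {4,5,6,7}
step 12: v0 <- (min(-2, 12) + (4 * v1)) {6,7}
step 13: v1 <- (v1 + 1)               {6,7}
step 14: eval (v1 < (3 + (lane // 2))) {6,7}
step 15: v0 <- min((lane // 2), v1)   {0,1,2,3,4,5,6,7}
step 16: eval ((lane % -3) != 1)      {0,1,2,3,4,5,6,7}
step 17: v0 <- ((v1 % -3) * (lane - v0)) {0,1,2,3,4,5,6,7}
step 18: v0 <- (lane // 3)            {0,1,2,3,4,5,6,7}

Answer: 19 steps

v0: 0,0,0,1,1,1,2,2
v1: 3,3,4,4,5,5,6,6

steps = 19; useful = 116; efficiency = 116/152 = 29/38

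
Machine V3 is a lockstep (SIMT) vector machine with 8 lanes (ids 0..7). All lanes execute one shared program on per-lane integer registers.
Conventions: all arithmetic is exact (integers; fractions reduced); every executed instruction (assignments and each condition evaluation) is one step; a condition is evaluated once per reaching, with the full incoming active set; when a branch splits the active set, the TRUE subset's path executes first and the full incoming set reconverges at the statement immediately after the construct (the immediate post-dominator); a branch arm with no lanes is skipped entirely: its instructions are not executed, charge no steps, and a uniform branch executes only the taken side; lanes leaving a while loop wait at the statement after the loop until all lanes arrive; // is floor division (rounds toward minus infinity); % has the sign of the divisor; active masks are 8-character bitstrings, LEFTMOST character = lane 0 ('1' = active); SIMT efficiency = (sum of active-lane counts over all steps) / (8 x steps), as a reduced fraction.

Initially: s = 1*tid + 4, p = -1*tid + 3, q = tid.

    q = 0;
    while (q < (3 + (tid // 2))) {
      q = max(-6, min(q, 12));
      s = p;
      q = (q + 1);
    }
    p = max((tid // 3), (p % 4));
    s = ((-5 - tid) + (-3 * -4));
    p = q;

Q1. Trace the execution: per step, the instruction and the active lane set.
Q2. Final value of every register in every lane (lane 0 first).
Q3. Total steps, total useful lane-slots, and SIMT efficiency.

step 0: q <- 0                       11111111
step 1: eval (q < (3 + (tid // 2)))  11111111
step 2: q <- max(-6, min(q, 12))     11111111
step 3: s <- p                       11111111
step 4: q <- (q + 1)                 11111111
step 5: eval (q < (3 + (tid // 2)))  11111111
step 6: q <- max(-6, min(q, 12))     11111111
step 7: s <- p                       11111111
step 8: q <- (q + 1)                 11111111
step 9: eval (q < (3 + (tid // 2)))  11111111
step 10: q <- max(-6, min(q, 12))     11111111
step 11: s <- p                       11111111
step 12: q <- (q + 1)                 11111111
step 13: eval (q < (3 + (tid // 2)))  11111111
step 14: q <- max(-6, min(q, 12))     00111111
step 15: s <- p                       00111111
step 16: q <- (q + 1)                 00111111
step 17: eval (q < (3 + (tid // 2)))  00111111
step 18: q <- max(-6, min(q, 12))     00001111
step 19: s <- p                       00001111
step 20: q <- (q + 1)                 00001111
step 21: eval (q < (3 + (tid // 2)))  00001111
step 22: q <- max(-6, min(q, 12))     00000011
step 23: s <- p                       00000011
step 24: q <- (q + 1)                 00000011
step 25: eval (q < (3 + (tid // 2)))  00000011
step 26: p <- max((tid // 3), (p % 4)) 11111111
step 27: s <- ((-5 - tid) + (-3 * -4)) 11111111
step 28: p <- q                       11111111

Answer: 29 steps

s: 7,6,5,4,3,2,1,0
p: 3,3,4,4,5,5,6,6
q: 3,3,4,4,5,5,6,6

steps = 29; useful = 184; efficiency = 184/232 = 23/29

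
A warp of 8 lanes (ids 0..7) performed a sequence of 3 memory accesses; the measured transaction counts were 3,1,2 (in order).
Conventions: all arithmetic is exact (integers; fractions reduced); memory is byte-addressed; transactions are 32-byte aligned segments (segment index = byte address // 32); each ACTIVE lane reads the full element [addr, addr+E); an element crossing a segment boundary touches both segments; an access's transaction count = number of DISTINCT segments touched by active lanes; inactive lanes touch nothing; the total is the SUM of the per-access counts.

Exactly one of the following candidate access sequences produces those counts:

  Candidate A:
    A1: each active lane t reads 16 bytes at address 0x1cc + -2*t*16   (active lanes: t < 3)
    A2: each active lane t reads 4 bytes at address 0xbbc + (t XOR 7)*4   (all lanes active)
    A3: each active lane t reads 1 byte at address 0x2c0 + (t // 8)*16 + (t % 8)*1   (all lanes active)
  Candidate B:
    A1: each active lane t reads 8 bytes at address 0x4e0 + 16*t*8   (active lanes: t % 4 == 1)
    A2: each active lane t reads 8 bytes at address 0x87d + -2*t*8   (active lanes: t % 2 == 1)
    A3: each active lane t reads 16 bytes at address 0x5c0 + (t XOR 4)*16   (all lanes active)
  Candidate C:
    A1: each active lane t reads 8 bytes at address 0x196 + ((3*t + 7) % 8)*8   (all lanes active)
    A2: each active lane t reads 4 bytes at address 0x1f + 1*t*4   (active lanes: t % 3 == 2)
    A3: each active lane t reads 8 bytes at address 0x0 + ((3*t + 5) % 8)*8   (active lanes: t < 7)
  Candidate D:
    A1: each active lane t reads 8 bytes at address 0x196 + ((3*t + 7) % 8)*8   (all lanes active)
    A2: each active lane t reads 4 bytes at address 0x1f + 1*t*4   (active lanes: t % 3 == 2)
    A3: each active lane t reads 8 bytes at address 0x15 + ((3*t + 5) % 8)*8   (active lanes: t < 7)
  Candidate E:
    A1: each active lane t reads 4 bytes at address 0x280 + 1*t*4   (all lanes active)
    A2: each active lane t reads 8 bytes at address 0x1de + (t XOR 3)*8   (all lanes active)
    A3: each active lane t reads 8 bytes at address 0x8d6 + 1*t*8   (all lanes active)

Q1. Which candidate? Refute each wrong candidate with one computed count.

A: A2 gives 2 transactions, not 1
B: A1 gives 2 transactions, not 3
D: A3 gives 3 transactions, not 2
E: A1 gives 1 transaction, not 3
C: all counts match (3,1,2)

Answer: C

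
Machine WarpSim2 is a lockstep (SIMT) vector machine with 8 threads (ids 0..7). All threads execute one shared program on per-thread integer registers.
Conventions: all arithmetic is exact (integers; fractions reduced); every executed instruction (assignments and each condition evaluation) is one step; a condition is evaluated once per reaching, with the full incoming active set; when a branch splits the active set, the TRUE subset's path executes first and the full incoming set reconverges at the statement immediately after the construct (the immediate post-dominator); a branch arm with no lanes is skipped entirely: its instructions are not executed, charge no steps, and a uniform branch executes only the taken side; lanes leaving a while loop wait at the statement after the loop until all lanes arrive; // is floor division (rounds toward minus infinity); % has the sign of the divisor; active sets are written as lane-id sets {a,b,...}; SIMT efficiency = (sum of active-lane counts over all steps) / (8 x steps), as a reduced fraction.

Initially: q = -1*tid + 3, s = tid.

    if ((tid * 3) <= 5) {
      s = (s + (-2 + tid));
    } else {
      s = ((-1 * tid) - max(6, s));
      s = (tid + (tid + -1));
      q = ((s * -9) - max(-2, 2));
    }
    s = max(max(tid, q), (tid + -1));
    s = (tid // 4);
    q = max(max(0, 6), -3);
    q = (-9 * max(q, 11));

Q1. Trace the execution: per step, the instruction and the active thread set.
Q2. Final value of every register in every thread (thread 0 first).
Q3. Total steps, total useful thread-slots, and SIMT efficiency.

step 0: eval ((tid * 3) <= 5)        {0,1,2,3,4,5,6,7}
step 1: s <- (s + (-2 + tid))        {0,1}
step 2: s <- ((-1 * tid) - max(6, s)) {2,3,4,5,6,7}
step 3: s <- (tid + (tid + -1))      {2,3,4,5,6,7}
step 4: q <- ((s * -9) - max(-2, 2)) {2,3,4,5,6,7}
step 5: s <- max(max(tid, q), (tid + -1)) {0,1,2,3,4,5,6,7}
step 6: s <- (tid // 4)              {0,1,2,3,4,5,6,7}
step 7: q <- max(max(0, 6), -3)      {0,1,2,3,4,5,6,7}
step 8: q <- (-9 * max(q, 11))       {0,1,2,3,4,5,6,7}

Answer: 9 steps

q: -99,-99,-99,-99,-99,-99,-99,-99
s: 0,0,0,0,1,1,1,1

steps = 9; useful = 60; efficiency = 60/72 = 5/6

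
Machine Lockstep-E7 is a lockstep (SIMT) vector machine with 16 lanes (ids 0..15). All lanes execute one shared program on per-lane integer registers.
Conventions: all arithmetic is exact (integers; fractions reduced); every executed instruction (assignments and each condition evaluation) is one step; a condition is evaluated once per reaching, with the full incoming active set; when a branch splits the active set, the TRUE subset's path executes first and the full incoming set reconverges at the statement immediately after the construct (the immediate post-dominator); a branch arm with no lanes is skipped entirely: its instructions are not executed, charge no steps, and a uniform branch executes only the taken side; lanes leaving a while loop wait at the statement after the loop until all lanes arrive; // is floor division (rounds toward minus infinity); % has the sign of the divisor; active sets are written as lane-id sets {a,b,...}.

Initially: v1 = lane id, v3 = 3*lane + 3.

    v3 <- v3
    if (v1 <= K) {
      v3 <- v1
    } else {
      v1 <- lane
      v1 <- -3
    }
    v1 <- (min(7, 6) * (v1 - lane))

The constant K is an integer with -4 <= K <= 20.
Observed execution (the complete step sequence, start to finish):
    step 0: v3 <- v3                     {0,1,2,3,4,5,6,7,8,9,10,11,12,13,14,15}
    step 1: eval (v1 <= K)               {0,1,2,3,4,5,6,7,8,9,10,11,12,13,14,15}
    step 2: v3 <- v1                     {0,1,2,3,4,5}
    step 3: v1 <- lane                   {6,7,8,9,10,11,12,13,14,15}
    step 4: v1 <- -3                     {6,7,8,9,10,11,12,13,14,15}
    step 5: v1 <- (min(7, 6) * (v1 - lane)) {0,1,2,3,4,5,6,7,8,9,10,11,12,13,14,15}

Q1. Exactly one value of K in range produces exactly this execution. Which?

Answer: K = 5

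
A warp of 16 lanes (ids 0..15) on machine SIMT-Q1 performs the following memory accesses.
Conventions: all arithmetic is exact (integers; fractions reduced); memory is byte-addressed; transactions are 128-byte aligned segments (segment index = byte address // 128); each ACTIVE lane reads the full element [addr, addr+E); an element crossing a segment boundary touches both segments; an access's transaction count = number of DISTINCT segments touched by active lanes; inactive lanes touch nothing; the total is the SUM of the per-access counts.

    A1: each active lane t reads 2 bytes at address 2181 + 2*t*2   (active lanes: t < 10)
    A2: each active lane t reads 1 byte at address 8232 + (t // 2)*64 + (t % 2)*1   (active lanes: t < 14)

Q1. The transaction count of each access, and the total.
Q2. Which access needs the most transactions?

A1: 1 transaction
A2: 4 transactions

Answer: 1,4; total 5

Answer: A2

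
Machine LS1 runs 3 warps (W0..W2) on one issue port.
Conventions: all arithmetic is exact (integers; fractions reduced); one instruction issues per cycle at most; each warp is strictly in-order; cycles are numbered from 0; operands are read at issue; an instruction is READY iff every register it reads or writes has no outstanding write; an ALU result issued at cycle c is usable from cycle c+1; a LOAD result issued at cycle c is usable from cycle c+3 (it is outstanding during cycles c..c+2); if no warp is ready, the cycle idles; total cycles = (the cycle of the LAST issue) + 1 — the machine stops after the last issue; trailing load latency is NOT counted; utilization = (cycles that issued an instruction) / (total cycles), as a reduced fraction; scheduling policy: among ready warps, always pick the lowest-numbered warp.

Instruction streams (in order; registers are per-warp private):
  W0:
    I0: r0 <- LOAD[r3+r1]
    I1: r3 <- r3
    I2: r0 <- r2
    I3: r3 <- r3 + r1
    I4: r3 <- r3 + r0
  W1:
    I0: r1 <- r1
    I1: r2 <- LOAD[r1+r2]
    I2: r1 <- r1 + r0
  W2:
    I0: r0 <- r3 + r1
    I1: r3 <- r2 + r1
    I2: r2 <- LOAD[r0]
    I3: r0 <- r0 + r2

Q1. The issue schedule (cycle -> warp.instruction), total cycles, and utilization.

cycle 0: W0.I0
cycle 1: W0.I1
cycle 2: W1.I0
cycle 3: W0.I2
cycle 4: W0.I3
cycle 5: W0.I4
cycle 6: W1.I1
cycle 7: W1.I2
cycle 8: W2.I0
cycle 9: W2.I1
cycle 10: W2.I2
cycle 11: idle
cycle 12: idle
cycle 13: W2.I3

Answer: 14 cycles, utilization 6/7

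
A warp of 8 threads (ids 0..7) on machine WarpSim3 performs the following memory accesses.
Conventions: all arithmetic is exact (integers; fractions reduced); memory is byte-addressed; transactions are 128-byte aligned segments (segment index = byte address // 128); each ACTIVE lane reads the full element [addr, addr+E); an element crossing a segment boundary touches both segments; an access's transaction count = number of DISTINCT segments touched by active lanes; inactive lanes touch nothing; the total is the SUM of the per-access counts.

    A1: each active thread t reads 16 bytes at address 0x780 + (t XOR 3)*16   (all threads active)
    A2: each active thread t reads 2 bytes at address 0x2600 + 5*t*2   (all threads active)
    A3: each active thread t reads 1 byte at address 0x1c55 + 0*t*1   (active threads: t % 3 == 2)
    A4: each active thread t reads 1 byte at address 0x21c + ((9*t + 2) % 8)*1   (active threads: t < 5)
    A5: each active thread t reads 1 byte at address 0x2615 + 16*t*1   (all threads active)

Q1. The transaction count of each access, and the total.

A1: 1 transaction
A2: 1 transaction
A3: 1 transaction
A4: 1 transaction
A5: 2 transactions

Answer: 1,1,1,1,2; total 6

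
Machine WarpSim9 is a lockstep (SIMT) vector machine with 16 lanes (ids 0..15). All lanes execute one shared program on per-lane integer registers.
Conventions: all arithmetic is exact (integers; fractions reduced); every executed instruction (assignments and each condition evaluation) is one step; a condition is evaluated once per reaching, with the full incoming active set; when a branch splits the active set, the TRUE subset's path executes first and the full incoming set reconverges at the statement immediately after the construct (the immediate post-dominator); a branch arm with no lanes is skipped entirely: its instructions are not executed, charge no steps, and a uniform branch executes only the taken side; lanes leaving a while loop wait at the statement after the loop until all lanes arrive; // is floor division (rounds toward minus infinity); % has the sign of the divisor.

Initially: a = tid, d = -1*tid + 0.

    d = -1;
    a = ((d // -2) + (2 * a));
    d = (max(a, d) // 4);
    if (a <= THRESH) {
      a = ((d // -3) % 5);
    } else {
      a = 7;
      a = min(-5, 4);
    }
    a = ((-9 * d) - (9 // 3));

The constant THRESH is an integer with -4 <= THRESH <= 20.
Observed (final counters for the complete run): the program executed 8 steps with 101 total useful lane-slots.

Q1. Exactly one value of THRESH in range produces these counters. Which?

Answer: THRESH = 20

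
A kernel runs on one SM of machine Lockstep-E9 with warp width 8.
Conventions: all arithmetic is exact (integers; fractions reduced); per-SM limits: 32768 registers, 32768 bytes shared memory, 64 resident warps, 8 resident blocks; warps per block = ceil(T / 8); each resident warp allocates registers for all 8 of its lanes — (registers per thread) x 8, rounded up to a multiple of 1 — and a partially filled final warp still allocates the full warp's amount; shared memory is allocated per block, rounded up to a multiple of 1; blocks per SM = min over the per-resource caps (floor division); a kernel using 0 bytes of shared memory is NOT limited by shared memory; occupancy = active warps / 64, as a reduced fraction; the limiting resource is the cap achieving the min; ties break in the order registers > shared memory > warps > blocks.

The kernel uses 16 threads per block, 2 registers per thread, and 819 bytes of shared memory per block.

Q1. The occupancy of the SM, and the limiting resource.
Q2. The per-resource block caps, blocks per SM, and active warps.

Answer: occupancy 1/4, limited by blocks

registers: 1024 blocks
shared memory: 40 blocks
warps: 32 blocks
blocks: 8 blocks

Answer: 8 blocks, 16 active warps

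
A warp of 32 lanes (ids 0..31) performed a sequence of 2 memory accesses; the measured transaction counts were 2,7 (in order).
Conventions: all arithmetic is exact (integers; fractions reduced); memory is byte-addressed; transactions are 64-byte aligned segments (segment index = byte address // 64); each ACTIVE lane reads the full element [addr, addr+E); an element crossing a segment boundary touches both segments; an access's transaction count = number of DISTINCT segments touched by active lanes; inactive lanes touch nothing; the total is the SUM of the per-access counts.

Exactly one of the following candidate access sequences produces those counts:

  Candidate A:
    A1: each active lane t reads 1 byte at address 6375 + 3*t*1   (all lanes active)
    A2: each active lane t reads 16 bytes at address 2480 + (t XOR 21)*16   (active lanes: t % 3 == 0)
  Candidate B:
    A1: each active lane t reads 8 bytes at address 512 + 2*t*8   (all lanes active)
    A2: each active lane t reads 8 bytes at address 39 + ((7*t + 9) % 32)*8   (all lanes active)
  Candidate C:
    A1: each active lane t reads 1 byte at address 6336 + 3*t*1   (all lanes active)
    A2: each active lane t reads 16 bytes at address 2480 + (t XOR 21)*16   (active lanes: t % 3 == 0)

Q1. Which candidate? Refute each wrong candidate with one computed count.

A: A1 gives 3 transactions, not 2
B: A1 gives 8 transactions, not 2
C: all counts match (2,7)

Answer: C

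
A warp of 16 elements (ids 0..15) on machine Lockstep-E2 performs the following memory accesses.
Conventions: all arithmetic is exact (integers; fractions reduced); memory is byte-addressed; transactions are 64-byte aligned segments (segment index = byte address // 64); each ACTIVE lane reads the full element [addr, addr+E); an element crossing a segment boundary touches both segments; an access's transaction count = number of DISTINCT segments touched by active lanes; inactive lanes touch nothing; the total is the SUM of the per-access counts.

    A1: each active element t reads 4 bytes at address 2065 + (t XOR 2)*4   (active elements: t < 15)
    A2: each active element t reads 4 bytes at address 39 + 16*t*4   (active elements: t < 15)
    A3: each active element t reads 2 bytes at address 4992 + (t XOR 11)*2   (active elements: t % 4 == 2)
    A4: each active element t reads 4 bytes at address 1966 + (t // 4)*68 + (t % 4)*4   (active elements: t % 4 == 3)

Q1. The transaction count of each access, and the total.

A1: 2 transactions
A2: 15 transactions
A3: 1 transaction
A4: 5 transactions

Answer: 2,15,1,5; total 23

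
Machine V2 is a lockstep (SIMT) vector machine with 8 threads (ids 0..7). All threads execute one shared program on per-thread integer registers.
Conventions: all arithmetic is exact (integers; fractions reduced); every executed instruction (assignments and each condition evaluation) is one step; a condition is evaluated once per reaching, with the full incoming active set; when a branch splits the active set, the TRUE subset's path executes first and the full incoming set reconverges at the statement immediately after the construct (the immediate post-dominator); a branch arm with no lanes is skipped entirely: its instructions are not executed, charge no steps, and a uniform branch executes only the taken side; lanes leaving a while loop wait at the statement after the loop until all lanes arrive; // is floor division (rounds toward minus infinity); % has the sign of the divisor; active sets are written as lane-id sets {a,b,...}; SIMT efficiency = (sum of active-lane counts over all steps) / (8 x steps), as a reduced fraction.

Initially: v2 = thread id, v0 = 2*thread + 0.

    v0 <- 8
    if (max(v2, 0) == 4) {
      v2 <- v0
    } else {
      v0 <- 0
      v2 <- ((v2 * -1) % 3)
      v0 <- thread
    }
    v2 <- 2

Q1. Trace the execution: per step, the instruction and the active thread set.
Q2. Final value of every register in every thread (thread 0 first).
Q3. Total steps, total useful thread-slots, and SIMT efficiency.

step 0: v0 <- 8                      {0,1,2,3,4,5,6,7}
step 1: eval (max(v2, 0) == 4)       {0,1,2,3,4,5,6,7}
step 2: v2 <- v0                     {4}
step 3: v0 <- 0                      {0,1,2,3,5,6,7}
step 4: v2 <- ((v2 * -1) % 3)        {0,1,2,3,5,6,7}
step 5: v0 <- thread                 {0,1,2,3,5,6,7}
step 6: v2 <- 2                      {0,1,2,3,4,5,6,7}

Answer: 7 steps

v2: 2,2,2,2,2,2,2,2
v0: 0,1,2,3,8,5,6,7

steps = 7; useful = 46; efficiency = 46/56 = 23/28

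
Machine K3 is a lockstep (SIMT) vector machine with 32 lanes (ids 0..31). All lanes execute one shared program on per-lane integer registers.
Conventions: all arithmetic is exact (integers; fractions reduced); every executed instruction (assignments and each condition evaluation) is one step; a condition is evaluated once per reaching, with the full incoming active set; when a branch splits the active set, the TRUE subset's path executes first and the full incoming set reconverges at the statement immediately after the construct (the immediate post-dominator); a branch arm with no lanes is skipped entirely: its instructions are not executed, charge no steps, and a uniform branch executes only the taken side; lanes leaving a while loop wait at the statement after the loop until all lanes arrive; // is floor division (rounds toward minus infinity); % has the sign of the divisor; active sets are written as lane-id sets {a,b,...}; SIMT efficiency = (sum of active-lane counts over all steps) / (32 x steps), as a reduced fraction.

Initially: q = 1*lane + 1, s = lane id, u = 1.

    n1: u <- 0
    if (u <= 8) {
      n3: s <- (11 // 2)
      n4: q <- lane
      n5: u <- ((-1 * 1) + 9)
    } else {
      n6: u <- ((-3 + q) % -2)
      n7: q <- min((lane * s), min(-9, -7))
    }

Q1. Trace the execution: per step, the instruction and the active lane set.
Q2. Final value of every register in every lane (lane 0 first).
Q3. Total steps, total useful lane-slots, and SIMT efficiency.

step 0: u <- 0                       {0,1,2,3,4,5,6,7,8,9,10,11,12,13,14,15,16,17,18,19,20,21,22,23,24,25,26,27,28,29,30,31}
step 1: eval (u <= 8)                {0,1,2,3,4,5,6,7,8,9,10,11,12,13,14,15,16,17,18,19,20,21,22,23,24,25,26,27,28,29,30,31}
step 2: s <- (11 // 2)               {0,1,2,3,4,5,6,7,8,9,10,11,12,13,14,15,16,17,18,19,20,21,22,23,24,25,26,27,28,29,30,31}
step 3: q <- lane                    {0,1,2,3,4,5,6,7,8,9,10,11,12,13,14,15,16,17,18,19,20,21,22,23,24,25,26,27,28,29,30,31}
step 4: u <- ((-1 * 1) + 9)          {0,1,2,3,4,5,6,7,8,9,10,11,12,13,14,15,16,17,18,19,20,21,22,23,24,25,26,27,28,29,30,31}

Answer: 5 steps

q: 0,1,2,3,4,5,6,7,8,9,10,11,12,13,14,15,16,17,18,19,20,21,22,23,24,25,26,27,28,29,30,31
s: 5,5,5,5,5,5,5,5,5,5,5,5,5,5,5,5,5,5,5,5,5,5,5,5,5,5,5,5,5,5,5,5
u: 8,8,8,8,8,8,8,8,8,8,8,8,8,8,8,8,8,8,8,8,8,8,8,8,8,8,8,8,8,8,8,8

steps = 5; useful = 160; efficiency = 160/160 = 1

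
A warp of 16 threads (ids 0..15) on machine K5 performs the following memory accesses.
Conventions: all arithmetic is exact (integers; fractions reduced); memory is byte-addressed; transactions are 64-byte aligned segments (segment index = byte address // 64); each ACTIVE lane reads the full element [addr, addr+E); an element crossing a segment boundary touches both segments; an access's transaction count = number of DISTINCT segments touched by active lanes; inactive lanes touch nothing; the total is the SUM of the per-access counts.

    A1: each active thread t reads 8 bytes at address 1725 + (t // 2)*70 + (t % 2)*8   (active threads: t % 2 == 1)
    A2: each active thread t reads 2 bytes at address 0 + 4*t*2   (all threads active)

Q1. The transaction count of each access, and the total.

A1: 8 transactions
A2: 2 transactions

Answer: 8,2; total 10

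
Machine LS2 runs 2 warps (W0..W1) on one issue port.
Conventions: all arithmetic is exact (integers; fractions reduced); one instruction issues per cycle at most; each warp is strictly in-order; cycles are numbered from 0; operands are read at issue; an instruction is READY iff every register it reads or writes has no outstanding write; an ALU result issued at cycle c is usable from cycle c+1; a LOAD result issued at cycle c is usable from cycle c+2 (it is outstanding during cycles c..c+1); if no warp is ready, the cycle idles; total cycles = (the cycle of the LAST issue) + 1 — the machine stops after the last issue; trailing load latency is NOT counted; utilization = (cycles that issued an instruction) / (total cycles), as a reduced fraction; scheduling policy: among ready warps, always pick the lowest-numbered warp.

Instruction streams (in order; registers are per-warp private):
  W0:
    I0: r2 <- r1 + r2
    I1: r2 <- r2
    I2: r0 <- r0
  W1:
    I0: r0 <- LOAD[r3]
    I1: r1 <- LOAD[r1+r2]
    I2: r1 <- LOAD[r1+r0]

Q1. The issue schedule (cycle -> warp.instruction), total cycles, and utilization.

cycle 0: W0.I0
cycle 1: W0.I1
cycle 2: W0.I2
cycle 3: W1.I0
cycle 4: W1.I1
cycle 5: idle
cycle 6: W1.I2

Answer: 7 cycles, utilization 6/7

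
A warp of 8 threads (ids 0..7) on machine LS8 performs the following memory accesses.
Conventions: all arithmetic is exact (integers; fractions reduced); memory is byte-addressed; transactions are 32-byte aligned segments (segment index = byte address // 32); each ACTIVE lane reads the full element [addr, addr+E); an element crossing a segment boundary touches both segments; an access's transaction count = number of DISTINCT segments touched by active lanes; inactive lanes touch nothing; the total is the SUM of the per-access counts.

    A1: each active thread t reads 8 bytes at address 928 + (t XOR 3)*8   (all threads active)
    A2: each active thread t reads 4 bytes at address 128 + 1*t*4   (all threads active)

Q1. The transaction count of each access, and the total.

A1: 2 transactions
A2: 1 transaction

Answer: 2,1; total 3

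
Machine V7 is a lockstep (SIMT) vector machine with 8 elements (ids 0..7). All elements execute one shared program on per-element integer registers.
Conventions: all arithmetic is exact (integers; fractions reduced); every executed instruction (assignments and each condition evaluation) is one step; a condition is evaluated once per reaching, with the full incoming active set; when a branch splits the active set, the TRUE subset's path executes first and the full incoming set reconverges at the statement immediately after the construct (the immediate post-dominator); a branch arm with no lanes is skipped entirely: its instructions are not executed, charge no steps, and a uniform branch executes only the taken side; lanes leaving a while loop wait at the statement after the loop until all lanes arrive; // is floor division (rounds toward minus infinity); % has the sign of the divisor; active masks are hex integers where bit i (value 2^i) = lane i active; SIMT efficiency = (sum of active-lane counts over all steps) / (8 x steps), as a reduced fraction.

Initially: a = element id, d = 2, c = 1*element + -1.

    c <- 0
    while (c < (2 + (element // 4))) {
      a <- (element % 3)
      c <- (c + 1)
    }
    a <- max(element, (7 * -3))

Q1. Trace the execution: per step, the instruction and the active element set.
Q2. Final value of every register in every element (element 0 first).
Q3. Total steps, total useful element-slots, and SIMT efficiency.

step 0: c <- 0                       0xff
step 1: eval (c < (2 + (element // 4))) 0xff
step 2: a <- (element % 3)           0xff
step 3: c <- (c + 1)                 0xff
step 4: eval (c < (2 + (element // 4))) 0xff
step 5: a <- (element % 3)           0xff
step 6: c <- (c + 1)                 0xff
step 7: eval (c < (2 + (element // 4))) 0xff
step 8: a <- (element % 3)           0xf0
step 9: c <- (c + 1)                 0xf0
step 10: eval (c < (2 + (element // 4))) 0xf0
step 11: a <- max(element, (7 * -3))  0xff

Answer: 12 steps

a: 0,1,2,3,4,5,6,7
d: 2,2,2,2,2,2,2,2
c: 2,2,2,2,3,3,3,3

steps = 12; useful = 84; efficiency = 84/96 = 7/8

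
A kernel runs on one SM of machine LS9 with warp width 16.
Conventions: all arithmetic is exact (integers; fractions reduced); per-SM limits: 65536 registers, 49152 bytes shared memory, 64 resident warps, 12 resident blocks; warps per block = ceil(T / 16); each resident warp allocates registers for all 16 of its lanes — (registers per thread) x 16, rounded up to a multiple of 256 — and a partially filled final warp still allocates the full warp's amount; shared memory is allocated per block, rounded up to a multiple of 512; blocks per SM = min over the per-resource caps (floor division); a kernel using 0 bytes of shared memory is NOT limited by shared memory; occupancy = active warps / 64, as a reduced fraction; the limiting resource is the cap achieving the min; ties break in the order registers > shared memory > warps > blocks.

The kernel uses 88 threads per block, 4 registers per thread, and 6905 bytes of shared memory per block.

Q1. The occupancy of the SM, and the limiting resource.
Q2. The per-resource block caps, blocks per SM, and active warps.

Answer: occupancy 9/16, limited by shared memory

registers: 42 blocks
shared memory: 6 blocks
warps: 10 blocks
blocks: 12 blocks

Answer: 6 blocks, 36 active warps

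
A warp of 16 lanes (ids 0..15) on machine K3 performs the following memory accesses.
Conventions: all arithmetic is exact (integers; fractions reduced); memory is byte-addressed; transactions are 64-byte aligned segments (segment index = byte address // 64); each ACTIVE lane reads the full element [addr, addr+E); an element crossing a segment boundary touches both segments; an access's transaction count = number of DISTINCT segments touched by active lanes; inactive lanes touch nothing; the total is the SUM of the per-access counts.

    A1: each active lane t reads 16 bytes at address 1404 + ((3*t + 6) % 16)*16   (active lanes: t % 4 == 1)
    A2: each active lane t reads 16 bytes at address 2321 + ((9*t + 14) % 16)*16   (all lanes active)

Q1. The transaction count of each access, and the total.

A1: 4 transactions
A2: 5 transactions

Answer: 4,5; total 9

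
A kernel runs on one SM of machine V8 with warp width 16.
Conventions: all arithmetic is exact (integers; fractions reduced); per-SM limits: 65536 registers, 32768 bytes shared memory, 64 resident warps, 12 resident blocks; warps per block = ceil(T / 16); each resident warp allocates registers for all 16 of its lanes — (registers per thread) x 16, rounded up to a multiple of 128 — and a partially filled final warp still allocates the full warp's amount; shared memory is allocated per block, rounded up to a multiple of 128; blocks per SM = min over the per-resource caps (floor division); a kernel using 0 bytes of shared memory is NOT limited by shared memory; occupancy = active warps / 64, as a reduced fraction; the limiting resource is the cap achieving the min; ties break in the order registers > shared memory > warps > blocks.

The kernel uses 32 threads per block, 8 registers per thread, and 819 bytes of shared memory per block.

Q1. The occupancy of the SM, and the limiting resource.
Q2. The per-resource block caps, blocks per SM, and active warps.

Answer: occupancy 3/8, limited by blocks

registers: 256 blocks
shared memory: 36 blocks
warps: 32 blocks
blocks: 12 blocks

Answer: 12 blocks, 24 active warps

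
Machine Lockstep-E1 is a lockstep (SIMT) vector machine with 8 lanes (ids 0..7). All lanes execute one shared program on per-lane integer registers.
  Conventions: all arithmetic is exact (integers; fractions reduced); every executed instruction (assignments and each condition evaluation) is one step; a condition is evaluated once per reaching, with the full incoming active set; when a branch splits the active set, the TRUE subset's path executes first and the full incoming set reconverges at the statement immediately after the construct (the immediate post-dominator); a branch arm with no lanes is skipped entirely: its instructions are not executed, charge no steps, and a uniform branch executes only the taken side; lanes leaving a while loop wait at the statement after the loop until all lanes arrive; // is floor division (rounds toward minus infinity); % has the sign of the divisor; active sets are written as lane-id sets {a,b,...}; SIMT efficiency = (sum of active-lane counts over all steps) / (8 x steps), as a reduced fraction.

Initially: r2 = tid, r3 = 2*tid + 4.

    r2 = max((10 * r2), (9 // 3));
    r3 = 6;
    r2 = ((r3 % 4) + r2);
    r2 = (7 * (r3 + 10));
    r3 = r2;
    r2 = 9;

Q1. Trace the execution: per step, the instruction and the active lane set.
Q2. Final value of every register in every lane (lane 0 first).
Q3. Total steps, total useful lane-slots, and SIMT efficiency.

step 0: r2 <- max((10 * r2), (9 // 3)) {0,1,2,3,4,5,6,7}
step 1: r3 <- 6                      {0,1,2,3,4,5,6,7}
step 2: r2 <- ((r3 % 4) + r2)        {0,1,2,3,4,5,6,7}
step 3: r2 <- (7 * (r3 + 10))        {0,1,2,3,4,5,6,7}
step 4: r3 <- r2                     {0,1,2,3,4,5,6,7}
step 5: r2 <- 9                      {0,1,2,3,4,5,6,7}

Answer: 6 steps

r2: 9,9,9,9,9,9,9,9
r3: 112,112,112,112,112,112,112,112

steps = 6; useful = 48; efficiency = 48/48 = 1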